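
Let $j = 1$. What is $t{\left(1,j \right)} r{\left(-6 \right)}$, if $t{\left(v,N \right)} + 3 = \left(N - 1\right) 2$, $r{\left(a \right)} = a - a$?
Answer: $0$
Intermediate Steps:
$r{\left(a \right)} = 0$
$t{\left(v,N \right)} = -5 + 2 N$ ($t{\left(v,N \right)} = -3 + \left(N - 1\right) 2 = -3 + \left(-1 + N\right) 2 = -3 + \left(-2 + 2 N\right) = -5 + 2 N$)
$t{\left(1,j \right)} r{\left(-6 \right)} = \left(-5 + 2 \cdot 1\right) 0 = \left(-5 + 2\right) 0 = \left(-3\right) 0 = 0$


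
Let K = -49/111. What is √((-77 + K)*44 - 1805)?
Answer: I*√64222269/111 ≈ 72.197*I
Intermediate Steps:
K = -49/111 (K = -49*1/111 = -49/111 ≈ -0.44144)
√((-77 + K)*44 - 1805) = √((-77 - 49/111)*44 - 1805) = √(-8596/111*44 - 1805) = √(-378224/111 - 1805) = √(-578579/111) = I*√64222269/111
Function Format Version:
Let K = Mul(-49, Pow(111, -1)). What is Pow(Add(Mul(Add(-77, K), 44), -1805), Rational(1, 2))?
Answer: Mul(Rational(1, 111), I, Pow(64222269, Rational(1, 2))) ≈ Mul(72.197, I)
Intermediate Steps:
K = Rational(-49, 111) (K = Mul(-49, Rational(1, 111)) = Rational(-49, 111) ≈ -0.44144)
Pow(Add(Mul(Add(-77, K), 44), -1805), Rational(1, 2)) = Pow(Add(Mul(Add(-77, Rational(-49, 111)), 44), -1805), Rational(1, 2)) = Pow(Add(Mul(Rational(-8596, 111), 44), -1805), Rational(1, 2)) = Pow(Add(Rational(-378224, 111), -1805), Rational(1, 2)) = Pow(Rational(-578579, 111), Rational(1, 2)) = Mul(Rational(1, 111), I, Pow(64222269, Rational(1, 2)))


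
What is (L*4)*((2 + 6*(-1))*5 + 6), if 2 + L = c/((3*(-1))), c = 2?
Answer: 448/3 ≈ 149.33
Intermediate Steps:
L = -8/3 (L = -2 + 2/((3*(-1))) = -2 + 2/(-3) = -2 + 2*(-1/3) = -2 - 2/3 = -8/3 ≈ -2.6667)
(L*4)*((2 + 6*(-1))*5 + 6) = (-8/3*4)*((2 + 6*(-1))*5 + 6) = -32*((2 - 6)*5 + 6)/3 = -32*(-4*5 + 6)/3 = -32*(-20 + 6)/3 = -32/3*(-14) = 448/3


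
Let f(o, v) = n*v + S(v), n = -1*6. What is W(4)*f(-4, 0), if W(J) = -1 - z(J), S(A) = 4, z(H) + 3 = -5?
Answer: 28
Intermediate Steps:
z(H) = -8 (z(H) = -3 - 5 = -8)
n = -6
W(J) = 7 (W(J) = -1 - 1*(-8) = -1 + 8 = 7)
f(o, v) = 4 - 6*v (f(o, v) = -6*v + 4 = 4 - 6*v)
W(4)*f(-4, 0) = 7*(4 - 6*0) = 7*(4 + 0) = 7*4 = 28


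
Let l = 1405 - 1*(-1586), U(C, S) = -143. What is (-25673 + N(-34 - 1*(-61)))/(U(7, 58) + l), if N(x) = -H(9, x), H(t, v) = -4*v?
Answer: -25565/2848 ≈ -8.9765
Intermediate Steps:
l = 2991 (l = 1405 + 1586 = 2991)
N(x) = 4*x (N(x) = -(-4)*x = 4*x)
(-25673 + N(-34 - 1*(-61)))/(U(7, 58) + l) = (-25673 + 4*(-34 - 1*(-61)))/(-143 + 2991) = (-25673 + 4*(-34 + 61))/2848 = (-25673 + 4*27)*(1/2848) = (-25673 + 108)*(1/2848) = -25565*1/2848 = -25565/2848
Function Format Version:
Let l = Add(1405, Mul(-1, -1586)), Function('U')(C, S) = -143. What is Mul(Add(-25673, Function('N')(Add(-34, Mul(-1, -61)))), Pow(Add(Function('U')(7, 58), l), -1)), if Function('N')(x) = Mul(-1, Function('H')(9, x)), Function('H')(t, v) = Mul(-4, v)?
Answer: Rational(-25565, 2848) ≈ -8.9765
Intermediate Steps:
l = 2991 (l = Add(1405, 1586) = 2991)
Function('N')(x) = Mul(4, x) (Function('N')(x) = Mul(-1, Mul(-4, x)) = Mul(4, x))
Mul(Add(-25673, Function('N')(Add(-34, Mul(-1, -61)))), Pow(Add(Function('U')(7, 58), l), -1)) = Mul(Add(-25673, Mul(4, Add(-34, Mul(-1, -61)))), Pow(Add(-143, 2991), -1)) = Mul(Add(-25673, Mul(4, Add(-34, 61))), Pow(2848, -1)) = Mul(Add(-25673, Mul(4, 27)), Rational(1, 2848)) = Mul(Add(-25673, 108), Rational(1, 2848)) = Mul(-25565, Rational(1, 2848)) = Rational(-25565, 2848)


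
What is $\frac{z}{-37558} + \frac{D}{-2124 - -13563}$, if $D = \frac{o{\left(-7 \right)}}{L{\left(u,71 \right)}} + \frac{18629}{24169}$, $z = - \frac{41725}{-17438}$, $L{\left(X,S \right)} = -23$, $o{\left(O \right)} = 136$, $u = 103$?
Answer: $- \frac{237496379513977}{462733774301952308} \approx -0.00051325$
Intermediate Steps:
$z = \frac{41725}{17438}$ ($z = \left(-41725\right) \left(- \frac{1}{17438}\right) = \frac{41725}{17438} \approx 2.3928$)
$D = - \frac{2858517}{555887}$ ($D = \frac{136}{-23} + \frac{18629}{24169} = 136 \left(- \frac{1}{23}\right) + 18629 \cdot \frac{1}{24169} = - \frac{136}{23} + \frac{18629}{24169} = - \frac{2858517}{555887} \approx -5.1423$)
$\frac{z}{-37558} + \frac{D}{-2124 - -13563} = \frac{41725}{17438 \left(-37558\right)} - \frac{2858517}{555887 \left(-2124 - -13563\right)} = \frac{41725}{17438} \left(- \frac{1}{37558}\right) - \frac{2858517}{555887 \left(-2124 + 13563\right)} = - \frac{41725}{654936404} - \frac{2858517}{555887 \cdot 11439} = - \frac{41725}{654936404} - \frac{317613}{706532377} = - \frac{237496379513977}{462733774301952308}$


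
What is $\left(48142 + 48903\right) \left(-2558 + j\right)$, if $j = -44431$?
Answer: $-4560047505$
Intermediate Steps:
$\left(48142 + 48903\right) \left(-2558 + j\right) = \left(48142 + 48903\right) \left(-2558 - 44431\right) = 97045 \left(-46989\right) = -4560047505$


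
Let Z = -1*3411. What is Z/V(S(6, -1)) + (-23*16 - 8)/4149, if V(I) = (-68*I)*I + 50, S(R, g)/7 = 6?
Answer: -30930913/497473398 ≈ -0.062176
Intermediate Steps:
S(R, g) = 42 (S(R, g) = 7*6 = 42)
V(I) = 50 - 68*I² (V(I) = -68*I² + 50 = 50 - 68*I²)
Z = -3411
Z/V(S(6, -1)) + (-23*16 - 8)/4149 = -3411/(50 - 68*42²) + (-23*16 - 8)/4149 = -3411/(50 - 68*1764) + (-368 - 8)*(1/4149) = -3411/(50 - 119952) - 376*1/4149 = -3411/(-119902) - 376/4149 = -3411*(-1/119902) - 376/4149 = 3411/119902 - 376/4149 = -30930913/497473398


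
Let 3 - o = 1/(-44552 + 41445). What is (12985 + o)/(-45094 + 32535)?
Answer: -40353717/39020813 ≈ -1.0342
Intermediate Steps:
o = 9322/3107 (o = 3 - 1/(-44552 + 41445) = 3 - 1/(-3107) = 3 - 1*(-1/3107) = 3 + 1/3107 = 9322/3107 ≈ 3.0003)
(12985 + o)/(-45094 + 32535) = (12985 + 9322/3107)/(-45094 + 32535) = (40353717/3107)/(-12559) = (40353717/3107)*(-1/12559) = -40353717/39020813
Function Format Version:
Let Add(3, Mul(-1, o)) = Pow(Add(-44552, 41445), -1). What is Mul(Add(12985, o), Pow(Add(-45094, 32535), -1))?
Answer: Rational(-40353717, 39020813) ≈ -1.0342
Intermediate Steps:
o = Rational(9322, 3107) (o = Add(3, Mul(-1, Pow(Add(-44552, 41445), -1))) = Add(3, Mul(-1, Pow(-3107, -1))) = Add(3, Mul(-1, Rational(-1, 3107))) = Add(3, Rational(1, 3107)) = Rational(9322, 3107) ≈ 3.0003)
Mul(Add(12985, o), Pow(Add(-45094, 32535), -1)) = Mul(Add(12985, Rational(9322, 3107)), Pow(Add(-45094, 32535), -1)) = Mul(Rational(40353717, 3107), Pow(-12559, -1)) = Mul(Rational(40353717, 3107), Rational(-1, 12559)) = Rational(-40353717, 39020813)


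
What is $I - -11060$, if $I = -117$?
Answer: $10943$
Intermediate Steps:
$I - -11060 = -117 - -11060 = -117 + 11060 = 10943$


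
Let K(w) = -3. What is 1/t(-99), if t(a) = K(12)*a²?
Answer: -1/29403 ≈ -3.4010e-5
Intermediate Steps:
t(a) = -3*a²
1/t(-99) = 1/(-3*(-99)²) = 1/(-3*9801) = 1/(-29403) = -1/29403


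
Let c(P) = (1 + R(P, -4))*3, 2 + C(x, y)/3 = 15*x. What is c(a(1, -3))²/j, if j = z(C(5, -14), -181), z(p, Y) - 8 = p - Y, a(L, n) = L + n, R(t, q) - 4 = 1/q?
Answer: 1083/2176 ≈ 0.49770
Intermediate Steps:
R(t, q) = 4 + 1/q
C(x, y) = -6 + 45*x (C(x, y) = -6 + 3*(15*x) = -6 + 45*x)
c(P) = 57/4 (c(P) = (1 + (4 + 1/(-4)))*3 = (1 + (4 - ¼))*3 = (1 + 15/4)*3 = (19/4)*3 = 57/4)
z(p, Y) = 8 + p - Y (z(p, Y) = 8 + (p - Y) = 8 + p - Y)
j = 408 (j = 8 + (-6 + 45*5) - 1*(-181) = 8 + (-6 + 225) + 181 = 8 + 219 + 181 = 408)
c(a(1, -3))²/j = (57/4)²/408 = (3249/16)*(1/408) = 1083/2176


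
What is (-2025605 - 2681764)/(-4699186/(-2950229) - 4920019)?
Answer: 13887816537501/14515178035165 ≈ 0.95678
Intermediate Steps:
(-2025605 - 2681764)/(-4699186/(-2950229) - 4920019) = -4707369/(-4699186*(-1/2950229) - 4920019) = -4707369/(4699186/2950229 - 4920019) = -4707369/(-14515178035165/2950229) = -4707369*(-2950229/14515178035165) = 13887816537501/14515178035165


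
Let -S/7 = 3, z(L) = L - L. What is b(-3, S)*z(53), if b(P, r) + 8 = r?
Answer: 0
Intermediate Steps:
z(L) = 0
S = -21 (S = -7*3 = -21)
b(P, r) = -8 + r
b(-3, S)*z(53) = (-8 - 21)*0 = -29*0 = 0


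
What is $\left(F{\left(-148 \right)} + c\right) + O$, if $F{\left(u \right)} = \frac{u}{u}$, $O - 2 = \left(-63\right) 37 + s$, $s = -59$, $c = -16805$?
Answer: $-19192$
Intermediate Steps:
$O = -2388$ ($O = 2 - 2390 = -2388$)
$F{\left(u \right)} = 1$
$\left(F{\left(-148 \right)} + c\right) + O = \left(1 - 16805\right) - 2388 = -16804 - 2388 = -19192$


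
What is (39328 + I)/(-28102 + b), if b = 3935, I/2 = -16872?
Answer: -5584/24167 ≈ -0.23106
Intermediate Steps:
I = -33744 (I = 2*(-16872) = -33744)
(39328 + I)/(-28102 + b) = (39328 - 33744)/(-28102 + 3935) = 5584/(-24167) = 5584*(-1/24167) = -5584/24167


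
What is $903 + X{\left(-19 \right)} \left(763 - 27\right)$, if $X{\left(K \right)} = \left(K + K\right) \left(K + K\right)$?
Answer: $1063687$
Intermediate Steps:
$X{\left(K \right)} = 4 K^{2}$ ($X{\left(K \right)} = 2 K 2 K = 4 K^{2}$)
$903 + X{\left(-19 \right)} \left(763 - 27\right) = 903 + 4 \left(-19\right)^{2} \left(763 - 27\right) = 903 + 4 \cdot 361 \left(763 - 27\right) = 903 + 1444 \cdot 736 = 903 + 1062784 = 1063687$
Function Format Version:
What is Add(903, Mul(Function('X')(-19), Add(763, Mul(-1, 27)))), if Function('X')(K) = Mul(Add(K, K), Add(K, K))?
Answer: 1063687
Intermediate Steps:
Function('X')(K) = Mul(4, Pow(K, 2)) (Function('X')(K) = Mul(Mul(2, K), Mul(2, K)) = Mul(4, Pow(K, 2)))
Add(903, Mul(Function('X')(-19), Add(763, Mul(-1, 27)))) = Add(903, Mul(Mul(4, Pow(-19, 2)), Add(763, Mul(-1, 27)))) = Add(903, Mul(Mul(4, 361), Add(763, -27))) = Add(903, Mul(1444, 736)) = Add(903, 1062784) = 1063687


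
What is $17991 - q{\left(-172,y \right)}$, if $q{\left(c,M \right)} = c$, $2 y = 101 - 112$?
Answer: $18163$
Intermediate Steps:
$y = - \frac{11}{2}$ ($y = \frac{101 - 112}{2} = \frac{1}{2} \left(-11\right) = - \frac{11}{2} \approx -5.5$)
$17991 - q{\left(-172,y \right)} = 17991 - -172 = 17991 + 172 = 18163$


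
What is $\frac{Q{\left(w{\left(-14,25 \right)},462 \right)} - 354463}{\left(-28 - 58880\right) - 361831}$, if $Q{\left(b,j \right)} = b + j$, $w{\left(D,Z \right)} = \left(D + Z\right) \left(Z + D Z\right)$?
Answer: $\frac{357576}{420739} \approx 0.84988$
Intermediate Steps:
$\frac{Q{\left(w{\left(-14,25 \right)},462 \right)} - 354463}{\left(-28 - 58880\right) - 361831} = \frac{\left(25 \left(-14 + 25 + \left(-14\right)^{2} - 350\right) + 462\right) - 354463}{\left(-28 - 58880\right) - 361831} = \frac{\left(25 \left(-14 + 25 + 196 - 350\right) + 462\right) - 354463}{\left(-28 - 58880\right) - 361831} = \frac{\left(25 \left(-143\right) + 462\right) - 354463}{-58908 - 361831} = \frac{\left(-3575 + 462\right) - 354463}{-420739} = \left(-3113 - 354463\right) \left(- \frac{1}{420739}\right) = \left(-357576\right) \left(- \frac{1}{420739}\right) = \frac{357576}{420739}$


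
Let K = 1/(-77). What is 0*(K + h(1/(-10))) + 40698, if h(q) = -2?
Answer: 40698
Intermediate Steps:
K = -1/77 ≈ -0.012987
0*(K + h(1/(-10))) + 40698 = 0*(-1/77 - 2) + 40698 = 0*(-155/77) + 40698 = 0 + 40698 = 40698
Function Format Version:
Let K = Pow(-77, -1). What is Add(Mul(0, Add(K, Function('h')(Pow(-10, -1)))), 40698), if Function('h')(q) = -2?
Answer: 40698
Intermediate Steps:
K = Rational(-1, 77) ≈ -0.012987
Add(Mul(0, Add(K, Function('h')(Pow(-10, -1)))), 40698) = Add(Mul(0, Add(Rational(-1, 77), -2)), 40698) = Add(Mul(0, Rational(-155, 77)), 40698) = Add(0, 40698) = 40698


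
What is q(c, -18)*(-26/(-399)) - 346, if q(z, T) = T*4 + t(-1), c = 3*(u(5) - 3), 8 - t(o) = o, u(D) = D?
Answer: -6652/19 ≈ -350.11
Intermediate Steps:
t(o) = 8 - o
c = 6 (c = 3*(5 - 3) = 3*2 = 6)
q(z, T) = 9 + 4*T (q(z, T) = T*4 + (8 - 1*(-1)) = 4*T + (8 + 1) = 4*T + 9 = 9 + 4*T)
q(c, -18)*(-26/(-399)) - 346 = (9 + 4*(-18))*(-26/(-399)) - 346 = (9 - 72)*(-26*(-1/399)) - 346 = -63*26/399 - 346 = -78/19 - 346 = -6652/19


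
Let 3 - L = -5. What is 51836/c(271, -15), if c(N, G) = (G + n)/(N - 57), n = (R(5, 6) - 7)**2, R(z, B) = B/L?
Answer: 177486464/385 ≈ 4.6100e+5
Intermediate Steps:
L = 8 (L = 3 - 1*(-5) = 3 + 5 = 8)
R(z, B) = B/8
n = 625/16 (n = ((1/8)*6 - 7)**2 = (3/4 - 7)**2 = (-25/4)**2 = 625/16 ≈ 39.063)
c(N, G) = (625/16 + G)/(-57 + N) (c(N, G) = (G + 625/16)/(N - 57) = (625/16 + G)/(-57 + N))
51836/c(271, -15) = 51836/(((625/16 - 15)/(-57 + 271))) = 51836/(((385/16)/214)) = 51836/(((1/214)*(385/16))) = 51836/(385/3424) = 51836*(3424/385) = 177486464/385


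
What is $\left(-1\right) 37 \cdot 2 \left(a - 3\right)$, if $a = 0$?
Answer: $222$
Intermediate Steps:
$\left(-1\right) 37 \cdot 2 \left(a - 3\right) = \left(-1\right) 37 \cdot 2 \left(0 - 3\right) = - 37 \cdot 2 \left(-3\right) = \left(-37\right) \left(-6\right) = 222$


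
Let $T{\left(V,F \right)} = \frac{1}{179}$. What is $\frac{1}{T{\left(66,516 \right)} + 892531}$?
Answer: $\frac{179}{159763050} \approx 1.1204 \cdot 10^{-6}$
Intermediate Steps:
$T{\left(V,F \right)} = \frac{1}{179}$
$\frac{1}{T{\left(66,516 \right)} + 892531} = \frac{1}{\frac{1}{179} + 892531} = \frac{1}{\frac{159763050}{179}} = \frac{179}{159763050}$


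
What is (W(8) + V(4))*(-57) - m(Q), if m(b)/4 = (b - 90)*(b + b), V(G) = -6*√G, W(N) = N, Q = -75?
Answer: -98772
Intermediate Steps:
m(b) = 8*b*(-90 + b) (m(b) = 4*((b - 90)*(b + b)) = 4*((-90 + b)*(2*b)) = 4*(2*b*(-90 + b)) = 8*b*(-90 + b))
(W(8) + V(4))*(-57) - m(Q) = (8 - 6*√4)*(-57) - 8*(-75)*(-90 - 75) = (8 - 6*2)*(-57) - 8*(-75)*(-165) = (8 - 12)*(-57) - 1*99000 = -4*(-57) - 99000 = 228 - 99000 = -98772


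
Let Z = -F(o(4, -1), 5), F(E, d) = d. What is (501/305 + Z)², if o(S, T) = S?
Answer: 1048576/93025 ≈ 11.272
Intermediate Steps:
Z = -5 (Z = -1*5 = -5)
(501/305 + Z)² = (501/305 - 5)² = (-1024/305)² = 1048576/93025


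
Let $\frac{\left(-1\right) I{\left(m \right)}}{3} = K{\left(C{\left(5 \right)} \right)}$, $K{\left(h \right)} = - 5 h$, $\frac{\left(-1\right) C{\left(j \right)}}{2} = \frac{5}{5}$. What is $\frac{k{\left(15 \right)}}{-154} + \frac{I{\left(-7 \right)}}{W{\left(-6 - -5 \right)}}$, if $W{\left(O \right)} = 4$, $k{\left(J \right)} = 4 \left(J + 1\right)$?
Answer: $- \frac{1219}{154} \approx -7.9156$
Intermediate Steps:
$C{\left(j \right)} = -2$ ($C{\left(j \right)} = - 2 \cdot \frac{5}{5} = - 2 \cdot 5 \cdot \frac{1}{5} = \left(-2\right) 1 = -2$)
$k{\left(J \right)} = 4 + 4 J$ ($k{\left(J \right)} = 4 \left(1 + J\right) = 4 + 4 J$)
$I{\left(m \right)} = -30$ ($I{\left(m \right)} = - 3 \left(\left(-5\right) \left(-2\right)\right) = \left(-3\right) 10 = -30$)
$\frac{k{\left(15 \right)}}{-154} + \frac{I{\left(-7 \right)}}{W{\left(-6 - -5 \right)}} = \frac{4 + 4 \cdot 15}{-154} - \frac{30}{4} = \left(4 + 60\right) \left(- \frac{1}{154}\right) - \frac{15}{2} = 64 \left(- \frac{1}{154}\right) - \frac{15}{2} = - \frac{32}{77} - \frac{15}{2} = - \frac{1219}{154}$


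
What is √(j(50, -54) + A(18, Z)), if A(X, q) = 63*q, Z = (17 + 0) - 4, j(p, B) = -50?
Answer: √769 ≈ 27.731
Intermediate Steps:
Z = 13 (Z = 17 - 4 = 13)
√(j(50, -54) + A(18, Z)) = √(-50 + 63*13) = √(-50 + 819) = √769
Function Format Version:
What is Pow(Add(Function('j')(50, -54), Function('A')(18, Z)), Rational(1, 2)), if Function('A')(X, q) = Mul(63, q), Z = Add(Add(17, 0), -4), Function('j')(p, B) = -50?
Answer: Pow(769, Rational(1, 2)) ≈ 27.731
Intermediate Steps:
Z = 13 (Z = Add(17, -4) = 13)
Pow(Add(Function('j')(50, -54), Function('A')(18, Z)), Rational(1, 2)) = Pow(Add(-50, Mul(63, 13)), Rational(1, 2)) = Pow(Add(-50, 819), Rational(1, 2)) = Pow(769, Rational(1, 2))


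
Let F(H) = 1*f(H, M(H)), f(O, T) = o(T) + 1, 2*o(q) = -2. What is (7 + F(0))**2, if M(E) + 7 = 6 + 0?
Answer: 49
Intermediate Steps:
M(E) = -1 (M(E) = -7 + (6 + 0) = -7 + 6 = -1)
o(q) = -1 (o(q) = (1/2)*(-2) = -1)
f(O, T) = 0 (f(O, T) = -1 + 1 = 0)
F(H) = 0 (F(H) = 1*0 = 0)
(7 + F(0))**2 = (7 + 0)**2 = 7**2 = 49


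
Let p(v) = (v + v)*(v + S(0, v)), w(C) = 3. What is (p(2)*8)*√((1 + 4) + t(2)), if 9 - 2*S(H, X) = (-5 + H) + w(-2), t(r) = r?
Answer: 240*√7 ≈ 634.98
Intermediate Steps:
S(H, X) = 11/2 - H/2 (S(H, X) = 9/2 - ((-5 + H) + 3)/2 = 9/2 - (-2 + H)/2 = 9/2 + (1 - H/2) = 11/2 - H/2)
p(v) = 2*v*(11/2 + v) (p(v) = (v + v)*(v + (11/2 - ½*0)) = (2*v)*(v + (11/2 + 0)) = (2*v)*(v + 11/2) = (2*v)*(11/2 + v) = 2*v*(11/2 + v))
(p(2)*8)*√((1 + 4) + t(2)) = ((2*(11 + 2*2))*8)*√((1 + 4) + 2) = ((2*(11 + 4))*8)*√(5 + 2) = ((2*15)*8)*√7 = (30*8)*√7 = 240*√7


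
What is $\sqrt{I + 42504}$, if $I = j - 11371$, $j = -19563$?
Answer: $\sqrt{11570} \approx 107.56$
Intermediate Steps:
$I = -30934$ ($I = -19563 - 11371 = -30934$)
$\sqrt{I + 42504} = \sqrt{-30934 + 42504} = \sqrt{11570}$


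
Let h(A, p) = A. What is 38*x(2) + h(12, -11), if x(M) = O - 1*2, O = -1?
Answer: -102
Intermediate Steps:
x(M) = -3 (x(M) = -1 - 1*2 = -1 - 2 = -3)
38*x(2) + h(12, -11) = 38*(-3) + 12 = -114 + 12 = -102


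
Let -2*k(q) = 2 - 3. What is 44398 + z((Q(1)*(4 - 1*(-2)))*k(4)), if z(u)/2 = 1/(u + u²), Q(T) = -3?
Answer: 1598329/36 ≈ 44398.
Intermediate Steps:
k(q) = ½ (k(q) = -(2 - 3)/2 = -½*(-1) = ½)
z(u) = 2/(u + u²)
44398 + z((Q(1)*(4 - 1*(-2)))*k(4)) = 44398 + 2/(((-3*(4 - 1*(-2))*(½)))*(1 - 3*(4 - 1*(-2))*(½))) = 44398 + 2/(((-3*(4 + 2)*(½)))*(1 - 3*(4 + 2)*(½))) = 44398 + 2/(((-3*6*(½)))*(1 - 3*6*(½))) = 44398 + 2/(((-18*½))*(1 - 18*½)) = 44398 + 2/(-9*(1 - 9)) = 44398 + 2*(-⅑)/(-8) = 44398 + 2*(-⅑)*(-⅛) = 44398 + 1/36 = 1598329/36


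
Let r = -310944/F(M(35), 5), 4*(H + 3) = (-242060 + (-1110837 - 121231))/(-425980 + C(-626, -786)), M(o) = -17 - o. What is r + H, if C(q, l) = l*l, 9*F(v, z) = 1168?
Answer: -8404669959/3500642 ≈ -2400.9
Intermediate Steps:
F(v, z) = 1168/9 (F(v, z) = (⅑)*1168 = 1168/9)
C(q, l) = l²
H = -235995/47954 (H = -3 + ((-242060 + (-1110837 - 121231))/(-425980 + (-786)²))/4 = -3 + ((-242060 - 1232068)/(-425980 + 617796))/4 = -3 + (-1474128/191816)/4 = -3 + (-1474128*1/191816)/4 = -3 + (¼)*(-184266/23977) = -3 - 92133/47954 = -235995/47954 ≈ -4.9213)
r = -174906/73 (r = -310944/1168/9 = -310944*9/1168 = -174906/73 ≈ -2396.0)
r + H = -174906/73 - 235995/47954 = -8404669959/3500642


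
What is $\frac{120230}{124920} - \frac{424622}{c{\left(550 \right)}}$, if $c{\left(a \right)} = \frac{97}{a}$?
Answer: $- \frac{2917406746969}{1211724} \approx -2.4076 \cdot 10^{6}$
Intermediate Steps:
$\frac{120230}{124920} - \frac{424622}{c{\left(550 \right)}} = \frac{120230}{124920} - \frac{424622}{97 \cdot \frac{1}{550}} = 120230 \cdot \frac{1}{124920} - \frac{424622}{97 \cdot \frac{1}{550}} = \frac{12023}{12492} - \frac{424622}{\frac{97}{550}} = \frac{12023}{12492} - \frac{233542100}{97} = - \frac{2917406746969}{1211724}$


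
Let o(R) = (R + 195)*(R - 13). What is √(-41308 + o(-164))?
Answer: 7*I*√955 ≈ 216.32*I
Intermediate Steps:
o(R) = (-13 + R)*(195 + R) (o(R) = (195 + R)*(-13 + R) = (-13 + R)*(195 + R))
√(-41308 + o(-164)) = √(-41308 + (-2535 + (-164)² + 182*(-164))) = √(-41308 + (-2535 + 26896 - 29848)) = √(-41308 - 5487) = √(-46795) = 7*I*√955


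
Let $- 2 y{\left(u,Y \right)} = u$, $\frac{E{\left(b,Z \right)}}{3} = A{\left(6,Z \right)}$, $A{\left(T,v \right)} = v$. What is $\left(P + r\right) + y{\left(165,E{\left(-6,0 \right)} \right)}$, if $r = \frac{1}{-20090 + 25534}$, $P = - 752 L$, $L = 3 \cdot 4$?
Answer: $- \frac{49575785}{5444} \approx -9106.5$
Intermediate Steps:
$L = 12$
$E{\left(b,Z \right)} = 3 Z$
$P = -9024$ ($P = \left(-752\right) 12 = -9024$)
$y{\left(u,Y \right)} = - \frac{u}{2}$
$r = \frac{1}{5444} \approx 0.00018369$
$\left(P + r\right) + y{\left(165,E{\left(-6,0 \right)} \right)} = \left(-9024 + \frac{1}{5444}\right) - \frac{165}{2} = - \frac{49126655}{5444} - \frac{165}{2} = - \frac{49575785}{5444}$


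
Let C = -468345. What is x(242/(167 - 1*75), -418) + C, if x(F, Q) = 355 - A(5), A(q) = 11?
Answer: -468001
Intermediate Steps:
x(F, Q) = 344 (x(F, Q) = 355 - 1*11 = 355 - 11 = 344)
x(242/(167 - 1*75), -418) + C = 344 - 468345 = -468001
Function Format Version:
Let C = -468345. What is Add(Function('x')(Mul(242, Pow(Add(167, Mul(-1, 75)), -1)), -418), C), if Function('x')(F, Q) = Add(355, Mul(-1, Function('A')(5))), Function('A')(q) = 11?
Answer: -468001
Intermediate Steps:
Function('x')(F, Q) = 344 (Function('x')(F, Q) = Add(355, Mul(-1, 11)) = Add(355, -11) = 344)
Add(Function('x')(Mul(242, Pow(Add(167, Mul(-1, 75)), -1)), -418), C) = Add(344, -468345) = -468001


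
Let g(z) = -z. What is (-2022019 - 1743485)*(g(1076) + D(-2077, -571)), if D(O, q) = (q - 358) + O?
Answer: 15370787328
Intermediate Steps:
D(O, q) = -358 + O + q (D(O, q) = (-358 + q) + O = -358 + O + q)
(-2022019 - 1743485)*(g(1076) + D(-2077, -571)) = (-2022019 - 1743485)*(-1*1076 + (-358 - 2077 - 571)) = -3765504*(-1076 - 3006) = -3765504*(-4082) = 15370787328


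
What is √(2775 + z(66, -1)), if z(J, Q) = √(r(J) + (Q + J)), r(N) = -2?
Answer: √(2775 + 3*√7) ≈ 52.754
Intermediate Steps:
z(J, Q) = √(-2 + J + Q) (z(J, Q) = √(-2 + (Q + J)) = √(-2 + (J + Q)) = √(-2 + J + Q))
√(2775 + z(66, -1)) = √(2775 + √(-2 + 66 - 1)) = √(2775 + √63) = √(2775 + 3*√7)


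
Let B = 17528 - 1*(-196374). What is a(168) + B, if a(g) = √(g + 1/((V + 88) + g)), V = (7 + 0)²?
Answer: 213902 + √15628505/305 ≈ 2.1392e+5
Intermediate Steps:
B = 213902 (B = 17528 + 196374 = 213902)
V = 49 (V = 7² = 49)
a(g) = √(g + 1/(137 + g)) (a(g) = √(g + 1/((49 + 88) + g)) = √(g + 1/(137 + g)))
a(168) + B = √((1 + 168*(137 + 168))/(137 + 168)) + 213902 = √((1 + 168*305)/305) + 213902 = √((1 + 51240)/305) + 213902 = √((1/305)*51241) + 213902 = √(51241/305) + 213902 = √15628505/305 + 213902 = 213902 + √15628505/305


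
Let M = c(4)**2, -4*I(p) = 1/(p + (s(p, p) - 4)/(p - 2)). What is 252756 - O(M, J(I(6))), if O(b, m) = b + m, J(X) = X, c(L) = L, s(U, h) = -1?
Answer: 4802061/19 ≈ 2.5274e+5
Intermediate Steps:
I(p) = -1/(4*(p - 5/(-2 + p))) (I(p) = -1/(4*(p + (-1 - 4)/(p - 2))) = -1/(4*(p - 5/(-2 + p))))
M = 16 (M = 4**2 = 16)
252756 - O(M, J(I(6))) = 252756 - (16 + (-2 + 6)/(4*(5 - 1*6**2 + 2*6))) = 252756 - (16 + (1/4)*4/(5 - 1*36 + 12)) = 252756 - (16 + (1/4)*4/(5 - 36 + 12)) = 252756 - (16 + (1/4)*4/(-19)) = 252756 - (16 + (1/4)*(-1/19)*4) = 252756 - (16 - 1/19) = 252756 - 1*303/19 = 252756 - 303/19 = 4802061/19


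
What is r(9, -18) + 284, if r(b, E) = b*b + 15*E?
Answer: 95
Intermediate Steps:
r(b, E) = b² + 15*E
r(9, -18) + 284 = (9² + 15*(-18)) + 284 = (81 - 270) + 284 = -189 + 284 = 95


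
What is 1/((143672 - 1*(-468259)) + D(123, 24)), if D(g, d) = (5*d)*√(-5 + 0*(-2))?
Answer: 203977/124819873587 - 40*I*√5/124819873587 ≈ 1.6342e-6 - 7.1657e-10*I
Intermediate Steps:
D(g, d) = 5*I*d*√5 (D(g, d) = (5*d)*√(-5 + 0) = (5*d)*√(-5) = (5*d)*(I*√5) = 5*I*d*√5)
1/((143672 - 1*(-468259)) + D(123, 24)) = 1/((143672 - 1*(-468259)) + 5*I*24*√5) = 1/((143672 + 468259) + 120*I*√5) = 1/(611931 + 120*I*√5)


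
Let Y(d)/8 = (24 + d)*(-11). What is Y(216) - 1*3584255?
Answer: -3605375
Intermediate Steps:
Y(d) = -2112 - 88*d (Y(d) = 8*((24 + d)*(-11)) = 8*(-264 - 11*d) = -2112 - 88*d)
Y(216) - 1*3584255 = (-2112 - 88*216) - 1*3584255 = (-2112 - 19008) - 3584255 = -21120 - 3584255 = -3605375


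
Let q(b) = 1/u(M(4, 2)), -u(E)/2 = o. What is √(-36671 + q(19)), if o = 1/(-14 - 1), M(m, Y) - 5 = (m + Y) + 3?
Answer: I*√146654/2 ≈ 191.48*I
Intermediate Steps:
M(m, Y) = 8 + Y + m (M(m, Y) = 5 + ((m + Y) + 3) = 5 + ((Y + m) + 3) = 5 + (3 + Y + m) = 8 + Y + m)
o = -1/15 (o = 1/(-15) = -1/15 ≈ -0.066667)
u(E) = 2/15 (u(E) = -2*(-1/15) = 2/15)
q(b) = 15/2 (q(b) = 1/(2/15) = 15/2)
√(-36671 + q(19)) = √(-36671 + 15/2) = √(-73327/2) = I*√146654/2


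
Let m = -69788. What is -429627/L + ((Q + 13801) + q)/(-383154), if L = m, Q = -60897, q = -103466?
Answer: 87560362207/13369775676 ≈ 6.5491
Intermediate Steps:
L = -69788
-429627/L + ((Q + 13801) + q)/(-383154) = -429627/(-69788) + ((-60897 + 13801) - 103466)/(-383154) = -429627*(-1/69788) + (-47096 - 103466)*(-1/383154) = 429627/69788 - 150562*(-1/383154) = 429627/69788 + 75281/191577 = 87560362207/13369775676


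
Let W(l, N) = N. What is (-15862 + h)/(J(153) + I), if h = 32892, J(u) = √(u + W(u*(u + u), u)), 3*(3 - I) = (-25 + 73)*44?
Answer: -2387606/98219 - 10218*√34/98219 ≈ -24.916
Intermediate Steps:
I = -701 (I = 3 - (-25 + 73)*44/3 = 3 - 16*44 = 3 - ⅓*2112 = 3 - 704 = -701)
J(u) = √2*√u (J(u) = √(u + u) = √(2*u) = √2*√u)
(-15862 + h)/(J(153) + I) = (-15862 + 32892)/(√2*√153 - 701) = 17030/(√2*(3*√17) - 701) = 17030/(3*√34 - 701) = 17030/(-701 + 3*√34)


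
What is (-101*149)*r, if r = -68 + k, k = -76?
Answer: 2167056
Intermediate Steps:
r = -144 (r = -68 - 76 = -144)
(-101*149)*r = -101*149*(-144) = -15049*(-144) = 2167056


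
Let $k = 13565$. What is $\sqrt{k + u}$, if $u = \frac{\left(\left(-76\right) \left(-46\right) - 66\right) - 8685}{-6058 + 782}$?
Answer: $\frac{\sqrt{94406363205}}{2638} \approx 116.47$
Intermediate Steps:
$u = \frac{5255}{5276}$ ($u = \frac{\left(3496 - 66\right) - 8685}{-5276} = \left(3430 - 8685\right) \left(- \frac{1}{5276}\right) = \left(-5255\right) \left(- \frac{1}{5276}\right) = \frac{5255}{5276} \approx 0.99602$)
$\sqrt{k + u} = \sqrt{13565 + \frac{5255}{5276}} = \sqrt{\frac{71574195}{5276}} = \frac{\sqrt{94406363205}}{2638}$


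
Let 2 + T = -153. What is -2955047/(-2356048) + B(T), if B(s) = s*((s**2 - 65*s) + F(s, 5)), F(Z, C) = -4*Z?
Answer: -12679304961753/2356048 ≈ -5.3816e+6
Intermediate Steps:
T = -155 (T = -2 - 153 = -155)
B(s) = s*(s**2 - 69*s) (B(s) = s*((s**2 - 65*s) - 4*s) = s*(s**2 - 69*s))
-2955047/(-2356048) + B(T) = -2955047/(-2356048) + (-155)**2*(-69 - 155) = -2955047*(-1/2356048) + 24025*(-224) = 2955047/2356048 - 5381600 = -12679304961753/2356048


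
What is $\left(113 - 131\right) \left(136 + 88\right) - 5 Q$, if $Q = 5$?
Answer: $-4057$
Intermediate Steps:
$\left(113 - 131\right) \left(136 + 88\right) - 5 Q = \left(113 - 131\right) \left(136 + 88\right) - 5 \cdot 5 = \left(-18\right) 224 - 25 = -4032 - 25 = -4057$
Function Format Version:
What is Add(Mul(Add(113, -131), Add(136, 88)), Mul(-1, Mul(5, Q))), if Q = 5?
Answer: -4057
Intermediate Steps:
Add(Mul(Add(113, -131), Add(136, 88)), Mul(-1, Mul(5, Q))) = Add(Mul(Add(113, -131), Add(136, 88)), Mul(-1, Mul(5, 5))) = Add(Mul(-18, 224), Mul(-1, 25)) = Add(-4032, -25) = -4057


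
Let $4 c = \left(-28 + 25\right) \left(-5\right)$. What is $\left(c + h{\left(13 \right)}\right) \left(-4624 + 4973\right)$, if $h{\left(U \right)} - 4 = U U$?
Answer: $\frac{246743}{4} \approx 61686.0$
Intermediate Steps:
$c = \frac{15}{4}$ ($c = \frac{\left(-28 + 25\right) \left(-5\right)}{4} = \frac{\left(-3\right) \left(-5\right)}{4} = \frac{1}{4} \cdot 15 = \frac{15}{4} \approx 3.75$)
$h{\left(U \right)} = 4 + U^{2}$ ($h{\left(U \right)} = 4 + U U = 4 + U^{2}$)
$\left(c + h{\left(13 \right)}\right) \left(-4624 + 4973\right) = \left(\frac{15}{4} + \left(4 + 13^{2}\right)\right) \left(-4624 + 4973\right) = \left(\frac{15}{4} + \left(4 + 169\right)\right) 349 = \left(\frac{15}{4} + 173\right) 349 = \frac{707}{4} \cdot 349 = \frac{246743}{4}$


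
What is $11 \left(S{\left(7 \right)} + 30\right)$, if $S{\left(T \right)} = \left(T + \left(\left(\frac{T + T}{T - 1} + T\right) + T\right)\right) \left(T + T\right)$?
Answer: $\frac{11770}{3} \approx 3923.3$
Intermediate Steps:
$S{\left(T \right)} = 2 T \left(3 T + \frac{2 T}{-1 + T}\right)$ ($S{\left(T \right)} = \left(T + \left(\left(\frac{2 T}{-1 + T} + T\right) + T\right)\right) 2 T = \left(T + \left(\left(T + \frac{2 T}{-1 + T}\right) + T\right)\right) 2 T = \left(T + \left(2 T + \frac{2 T}{-1 + T}\right)\right) 2 T = \left(3 T + \frac{2 T}{-1 + T}\right) 2 T = 2 T \left(3 T + \frac{2 T}{-1 + T}\right)$)
$11 \left(S{\left(7 \right)} + 30\right) = 11 \left(\frac{7^{2} \left(-2 + 6 \cdot 7\right)}{-1 + 7} + 30\right) = 11 \left(\frac{49 \left(-2 + 42\right)}{6} + 30\right) = 11 \left(49 \cdot \frac{1}{6} \cdot 40 + 30\right) = 11 \left(\frac{980}{3} + 30\right) = 11 \cdot \frac{1070}{3} = \frac{11770}{3}$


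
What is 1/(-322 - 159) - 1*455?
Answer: -218856/481 ≈ -455.00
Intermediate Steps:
1/(-322 - 159) - 1*455 = 1/(-481) - 455 = -1/481 - 455 = -218856/481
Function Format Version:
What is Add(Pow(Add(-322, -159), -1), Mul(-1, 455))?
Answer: Rational(-218856, 481) ≈ -455.00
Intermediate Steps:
Add(Pow(Add(-322, -159), -1), Mul(-1, 455)) = Add(Pow(-481, -1), -455) = Add(Rational(-1, 481), -455) = Rational(-218856, 481)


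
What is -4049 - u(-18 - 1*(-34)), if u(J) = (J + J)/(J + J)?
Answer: -4050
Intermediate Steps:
u(J) = 1 (u(J) = (2*J)/((2*J)) = (2*J)*(1/(2*J)) = 1)
-4049 - u(-18 - 1*(-34)) = -4049 - 1*1 = -4049 - 1 = -4050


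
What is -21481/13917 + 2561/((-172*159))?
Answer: -207701275/126867372 ≈ -1.6372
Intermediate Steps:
-21481/13917 + 2561/((-172*159)) = -21481*1/13917 + 2561/(-27348) = -21481/13917 + 2561*(-1/27348) = -21481/13917 - 2561/27348 = -207701275/126867372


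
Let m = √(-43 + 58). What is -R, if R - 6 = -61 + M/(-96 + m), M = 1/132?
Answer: 5566613/101211 + √15/1214532 ≈ 55.000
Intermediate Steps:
M = 1/132 ≈ 0.0075758
m = √15 ≈ 3.8730
R = -55 + 1/(132*(-96 + √15)) (R = 6 + (-61 + 1/(132*(-96 + √15))) = -55 + 1/(132*(-96 + √15)) ≈ -55.000)
-R = -(-5566613/101211 - √15/1214532) = 5566613/101211 + √15/1214532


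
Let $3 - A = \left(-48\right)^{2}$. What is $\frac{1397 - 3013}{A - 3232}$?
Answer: $\frac{1616}{5533} \approx 0.29207$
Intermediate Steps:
$A = -2301$ ($A = 3 - \left(-48\right)^{2} = 3 - 2304 = -2301$)
$\frac{1397 - 3013}{A - 3232} = \frac{1397 - 3013}{-2301 - 3232} = \frac{1397 - 3013}{-5533} = \left(-1616\right) \left(- \frac{1}{5533}\right) = \frac{1616}{5533}$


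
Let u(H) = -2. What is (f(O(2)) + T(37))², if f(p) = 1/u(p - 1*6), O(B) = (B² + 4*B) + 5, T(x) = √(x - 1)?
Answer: 121/4 ≈ 30.250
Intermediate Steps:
T(x) = √(-1 + x)
O(B) = 5 + B² + 4*B
f(p) = -½ (f(p) = 1/(-2) = -½)
(f(O(2)) + T(37))² = (-½ + √(-1 + 37))² = (-½ + √36)² = (-½ + 6)² = (11/2)² = 121/4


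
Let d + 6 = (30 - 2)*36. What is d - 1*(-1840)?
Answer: 2842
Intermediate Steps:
d = 1002 (d = -6 + (30 - 2)*36 = -6 + 28*36 = -6 + 1008 = 1002)
d - 1*(-1840) = 1002 - 1*(-1840) = 1002 + 1840 = 2842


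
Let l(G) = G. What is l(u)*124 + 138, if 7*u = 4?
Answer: 1462/7 ≈ 208.86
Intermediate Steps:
u = 4/7 (u = (⅐)*4 = 4/7 ≈ 0.57143)
l(u)*124 + 138 = (4/7)*124 + 138 = 496/7 + 138 = 1462/7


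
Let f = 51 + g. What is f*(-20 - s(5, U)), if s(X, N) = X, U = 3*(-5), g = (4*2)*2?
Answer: -1675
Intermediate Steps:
g = 16 (g = 8*2 = 16)
U = -15
f = 67 (f = 51 + 16 = 67)
f*(-20 - s(5, U)) = 67*(-20 - 1*5) = 67*(-20 - 5) = 67*(-25) = -1675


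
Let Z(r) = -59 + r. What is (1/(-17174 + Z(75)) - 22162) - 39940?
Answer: -1065546117/17158 ≈ -62102.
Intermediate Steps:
(1/(-17174 + Z(75)) - 22162) - 39940 = (1/(-17174 + (-59 + 75)) - 22162) - 39940 = (1/(-17174 + 16) - 22162) - 39940 = (1/(-17158) - 22162) - 39940 = (-1/17158 - 22162) - 39940 = -380255597/17158 - 39940 = -1065546117/17158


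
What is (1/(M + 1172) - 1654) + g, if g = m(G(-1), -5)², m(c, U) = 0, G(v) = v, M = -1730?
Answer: -922933/558 ≈ -1654.0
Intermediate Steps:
g = 0 (g = 0² = 0)
(1/(M + 1172) - 1654) + g = (1/(-1730 + 1172) - 1654) + 0 = (1/(-558) - 1654) + 0 = (-1/558 - 1654) + 0 = -922933/558 + 0 = -922933/558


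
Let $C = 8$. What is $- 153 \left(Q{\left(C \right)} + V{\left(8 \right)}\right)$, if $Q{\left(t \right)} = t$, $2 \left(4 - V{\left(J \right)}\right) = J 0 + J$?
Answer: $-1224$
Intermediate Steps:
$V{\left(J \right)} = 4 - \frac{J}{2}$ ($V{\left(J \right)} = 4 - \frac{J 0 + J}{2} = 4 - \frac{0 + J}{2} = 4 - \frac{J}{2}$)
$- 153 \left(Q{\left(C \right)} + V{\left(8 \right)}\right) = - 153 \left(8 + \left(4 - 4\right)\right) = - 153 \left(8 + 0\right) = \left(-153\right) 8 = -1224$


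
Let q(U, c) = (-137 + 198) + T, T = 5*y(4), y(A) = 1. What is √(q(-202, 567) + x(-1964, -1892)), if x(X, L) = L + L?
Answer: 13*I*√22 ≈ 60.975*I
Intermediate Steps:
T = 5 (T = 5*1 = 5)
q(U, c) = 66 (q(U, c) = (-137 + 198) + 5 = 61 + 5 = 66)
x(X, L) = 2*L
√(q(-202, 567) + x(-1964, -1892)) = √(66 + 2*(-1892)) = √(66 - 3784) = √(-3718) = 13*I*√22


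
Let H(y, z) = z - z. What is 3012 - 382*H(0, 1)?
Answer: 3012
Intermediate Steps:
H(y, z) = 0
3012 - 382*H(0, 1) = 3012 - 382*0 = 3012 + 0 = 3012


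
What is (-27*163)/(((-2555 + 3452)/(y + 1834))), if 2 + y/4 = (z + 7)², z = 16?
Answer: -5782914/299 ≈ -19341.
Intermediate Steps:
y = 2108 (y = -8 + 4*(16 + 7)² = -8 + 4*23² = -8 + 4*529 = -8 + 2116 = 2108)
(-27*163)/(((-2555 + 3452)/(y + 1834))) = (-27*163)/(((-2555 + 3452)/(2108 + 1834))) = -4401/(897/3942) = -4401/(897*(1/3942)) = -4401/299/1314 = -4401*1314/299 = -5782914/299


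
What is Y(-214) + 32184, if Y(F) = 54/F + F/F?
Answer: 3443768/107 ≈ 32185.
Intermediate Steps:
Y(F) = 1 + 54/F (Y(F) = 54/F + 1 = 1 + 54/F)
Y(-214) + 32184 = (54 - 214)/(-214) + 32184 = -1/214*(-160) + 32184 = 80/107 + 32184 = 3443768/107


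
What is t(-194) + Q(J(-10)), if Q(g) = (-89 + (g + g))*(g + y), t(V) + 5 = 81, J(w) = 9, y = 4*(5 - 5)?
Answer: -563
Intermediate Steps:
y = 0 (y = 4*0 = 0)
t(V) = 76 (t(V) = -5 + 81 = 76)
Q(g) = g*(-89 + 2*g) (Q(g) = (-89 + (g + g))*(g + 0) = (-89 + 2*g)*g = g*(-89 + 2*g))
t(-194) + Q(J(-10)) = 76 + 9*(-89 + 2*9) = 76 + 9*(-89 + 18) = 76 + 9*(-71) = 76 - 639 = -563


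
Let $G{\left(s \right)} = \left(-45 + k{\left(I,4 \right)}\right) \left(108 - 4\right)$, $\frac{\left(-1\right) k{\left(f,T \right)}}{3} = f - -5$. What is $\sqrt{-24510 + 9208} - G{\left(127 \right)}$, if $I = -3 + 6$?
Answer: $7176 + i \sqrt{15302} \approx 7176.0 + 123.7 i$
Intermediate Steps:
$I = 3$
$k{\left(f,T \right)} = -15 - 3 f$ ($k{\left(f,T \right)} = - 3 \left(f - -5\right) = - 3 \left(f + 5\right) = - 3 \left(5 + f\right) = -15 - 3 f$)
$G{\left(s \right)} = -7176$ ($G{\left(s \right)} = \left(-45 - 24\right) \left(108 - 4\right) = \left(-45 - 24\right) 104 = \left(-69\right) 104 = -7176$)
$\sqrt{-24510 + 9208} - G{\left(127 \right)} = \sqrt{-24510 + 9208} - -7176 = \sqrt{-15302} + 7176 = i \sqrt{15302} + 7176 = 7176 + i \sqrt{15302}$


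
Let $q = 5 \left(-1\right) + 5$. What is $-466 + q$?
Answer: $-466$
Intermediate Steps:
$q = 0$ ($q = -5 + 5 = 0$)
$-466 + q = -466 + 0 = -466$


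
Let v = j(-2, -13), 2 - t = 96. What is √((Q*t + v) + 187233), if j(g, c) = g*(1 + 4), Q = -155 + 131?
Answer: √189479 ≈ 435.29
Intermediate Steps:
Q = -24
t = -94 (t = 2 - 1*96 = 2 - 96 = -94)
j(g, c) = 5*g (j(g, c) = g*5 = 5*g)
v = -10 (v = 5*(-2) = -10)
√((Q*t + v) + 187233) = √((-24*(-94) - 10) + 187233) = √((2256 - 10) + 187233) = √(2246 + 187233) = √189479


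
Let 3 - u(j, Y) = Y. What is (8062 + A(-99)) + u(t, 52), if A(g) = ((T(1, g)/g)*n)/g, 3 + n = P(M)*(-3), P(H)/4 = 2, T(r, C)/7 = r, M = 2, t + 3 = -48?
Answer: 2908712/363 ≈ 8013.0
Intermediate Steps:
t = -51 (t = -3 - 48 = -51)
u(j, Y) = 3 - Y
T(r, C) = 7*r
P(H) = 8 (P(H) = 4*2 = 8)
n = -27 (n = -3 + 8*(-3) = -3 - 24 = -27)
A(g) = -189/g**2 (A(g) = (((7*1)/g)*(-27))/g = ((7/g)*(-27))/g = (-189/g)/g = -189/g**2)
(8062 + A(-99)) + u(t, 52) = (8062 - 189/(-99)**2) + (3 - 1*52) = (8062 - 189*1/9801) + (3 - 52) = (8062 - 7/363) - 49 = 2926499/363 - 49 = 2908712/363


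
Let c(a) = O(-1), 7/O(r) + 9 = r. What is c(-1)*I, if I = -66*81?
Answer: 18711/5 ≈ 3742.2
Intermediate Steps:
O(r) = 7/(-9 + r)
c(a) = -7/10 (c(a) = 7/(-9 - 1) = 7/(-10) = 7*(-⅒) = -7/10)
I = -5346
c(-1)*I = -7/10*(-5346) = 18711/5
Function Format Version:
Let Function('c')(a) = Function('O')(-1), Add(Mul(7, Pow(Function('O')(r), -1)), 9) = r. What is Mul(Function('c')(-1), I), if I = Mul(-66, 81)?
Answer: Rational(18711, 5) ≈ 3742.2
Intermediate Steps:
Function('O')(r) = Mul(7, Pow(Add(-9, r), -1))
Function('c')(a) = Rational(-7, 10) (Function('c')(a) = Mul(7, Pow(Add(-9, -1), -1)) = Mul(7, Pow(-10, -1)) = Mul(7, Rational(-1, 10)) = Rational(-7, 10))
I = -5346
Mul(Function('c')(-1), I) = Mul(Rational(-7, 10), -5346) = Rational(18711, 5)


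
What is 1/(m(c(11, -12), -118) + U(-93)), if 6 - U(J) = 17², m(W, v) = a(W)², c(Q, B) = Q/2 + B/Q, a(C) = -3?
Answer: -1/274 ≈ -0.0036496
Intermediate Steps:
c(Q, B) = Q/2 + B/Q (c(Q, B) = Q*(½) + B/Q = Q/2 + B/Q)
m(W, v) = 9 (m(W, v) = (-3)² = 9)
U(J) = -283 (U(J) = 6 - 1*17² = 6 - 1*289 = 6 - 289 = -283)
1/(m(c(11, -12), -118) + U(-93)) = 1/(9 - 283) = 1/(-274) = -1/274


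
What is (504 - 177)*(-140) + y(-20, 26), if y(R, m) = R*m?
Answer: -46300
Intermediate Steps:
(504 - 177)*(-140) + y(-20, 26) = (504 - 177)*(-140) - 20*26 = 327*(-140) - 520 = -45780 - 520 = -46300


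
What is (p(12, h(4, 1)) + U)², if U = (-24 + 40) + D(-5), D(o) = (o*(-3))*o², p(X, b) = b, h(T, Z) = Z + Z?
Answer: 154449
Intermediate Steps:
h(T, Z) = 2*Z
D(o) = -3*o³ (D(o) = (-3*o)*o² = -3*o³)
U = 391 (U = (-24 + 40) - 3*(-5)³ = 16 - 3*(-125) = 16 + 375 = 391)
(p(12, h(4, 1)) + U)² = (2*1 + 391)² = (2 + 391)² = 393² = 154449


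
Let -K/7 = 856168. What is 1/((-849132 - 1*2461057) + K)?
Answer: -1/9303365 ≈ -1.0749e-7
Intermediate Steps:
K = -5993176 (K = -7*856168 = -5993176)
1/((-849132 - 1*2461057) + K) = 1/((-849132 - 1*2461057) - 5993176) = 1/((-849132 - 2461057) - 5993176) = 1/(-3310189 - 5993176) = 1/(-9303365) = -1/9303365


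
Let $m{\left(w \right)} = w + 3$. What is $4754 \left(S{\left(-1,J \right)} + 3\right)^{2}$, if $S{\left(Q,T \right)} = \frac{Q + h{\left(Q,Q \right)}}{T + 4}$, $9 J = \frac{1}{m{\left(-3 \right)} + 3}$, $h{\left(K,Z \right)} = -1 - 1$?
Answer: $\frac{287693064}{11881} \approx 24215.0$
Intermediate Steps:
$m{\left(w \right)} = 3 + w$
$h{\left(K,Z \right)} = -2$
$J = \frac{1}{27}$ ($J = \frac{1}{9 \left(\left(3 - 3\right) + 3\right)} = \frac{1}{9 \left(0 + 3\right)} = \frac{1}{9 \cdot 3} = \frac{1}{9} \cdot \frac{1}{3} = \frac{1}{27} \approx 0.037037$)
$S{\left(Q,T \right)} = \frac{-2 + Q}{4 + T}$ ($S{\left(Q,T \right)} = \frac{Q - 2}{T + 4} = \frac{-2 + Q}{4 + T}$)
$4754 \left(S{\left(-1,J \right)} + 3\right)^{2} = 4754 \left(\frac{-2 - 1}{4 + \frac{1}{27}} + 3\right)^{2} = 4754 \left(\frac{1}{\frac{109}{27}} \left(-3\right) + 3\right)^{2} = 4754 \left(\frac{27}{109} \left(-3\right) + 3\right)^{2} = 4754 \left(- \frac{81}{109} + 3\right)^{2} = 4754 \left(\frac{246}{109}\right)^{2} = 4754 \cdot \frac{60516}{11881} = \frac{287693064}{11881}$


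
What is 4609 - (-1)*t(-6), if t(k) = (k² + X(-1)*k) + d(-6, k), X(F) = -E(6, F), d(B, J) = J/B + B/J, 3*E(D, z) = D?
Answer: 4659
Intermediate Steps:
E(D, z) = D/3
d(B, J) = B/J + J/B
X(F) = -2 (X(F) = -6/3 = -1*2 = -2)
t(k) = k² - 6/k - 13*k/6 (t(k) = (k² - 2*k) + (-6/k + k/(-6)) = (k² - 2*k) + (-6/k + k*(-⅙)) = (k² - 2*k) + (-6/k - k/6) = k² - 6/k - 13*k/6)
4609 - (-1)*t(-6) = 4609 - (-1)*((-6)² - 6/(-6) - 13/6*(-6)) = 4609 - (-1)*(36 - 6*(-⅙) + 13) = 4609 - (-1)*(36 + 1 + 13) = 4609 - (-1)*50 = 4609 - 1*(-50) = 4609 + 50 = 4659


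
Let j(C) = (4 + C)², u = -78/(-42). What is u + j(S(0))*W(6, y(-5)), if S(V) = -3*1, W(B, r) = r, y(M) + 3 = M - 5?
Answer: -78/7 ≈ -11.143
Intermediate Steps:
y(M) = -8 + M (y(M) = -3 + (M - 5) = -3 + (-5 + M) = -8 + M)
u = 13/7 (u = -78*(-1/42) = 13/7 ≈ 1.8571)
S(V) = -3
u + j(S(0))*W(6, y(-5)) = 13/7 + (4 - 3)²*(-8 - 5) = 13/7 + 1²*(-13) = 13/7 + 1*(-13) = 13/7 - 13 = -78/7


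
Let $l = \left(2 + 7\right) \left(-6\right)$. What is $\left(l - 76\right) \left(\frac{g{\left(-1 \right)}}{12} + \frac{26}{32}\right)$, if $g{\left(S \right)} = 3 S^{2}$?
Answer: $- \frac{1105}{8} \approx -138.13$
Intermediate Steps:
$l = -54$ ($l = 9 \left(-6\right) = -54$)
$\left(l - 76\right) \left(\frac{g{\left(-1 \right)}}{12} + \frac{26}{32}\right) = \left(-54 - 76\right) \left(\frac{3 \left(-1\right)^{2}}{12} + \frac{26}{32}\right) = \left(-54 - 76\right) \left(3 \cdot 1 \cdot \frac{1}{12} + 26 \cdot \frac{1}{32}\right) = \left(-54 - 76\right) \left(3 \cdot \frac{1}{12} + \frac{13}{16}\right) = - 130 \left(\frac{1}{4} + \frac{13}{16}\right) = \left(-130\right) \frac{17}{16} = - \frac{1105}{8}$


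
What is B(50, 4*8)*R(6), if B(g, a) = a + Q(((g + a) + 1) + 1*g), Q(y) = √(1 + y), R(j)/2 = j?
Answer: 384 + 12*√134 ≈ 522.91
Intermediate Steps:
R(j) = 2*j
B(g, a) = a + √(2 + a + 2*g) (B(g, a) = a + √(1 + (((g + a) + 1) + 1*g)) = a + √(1 + (((a + g) + 1) + g)) = a + √(1 + ((1 + a + g) + g)) = a + √(1 + (1 + a + 2*g)) = a + √(2 + a + 2*g))
B(50, 4*8)*R(6) = (4*8 + √(2 + 4*8 + 2*50))*(2*6) = (32 + √(2 + 32 + 100))*12 = (32 + √134)*12 = 384 + 12*√134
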